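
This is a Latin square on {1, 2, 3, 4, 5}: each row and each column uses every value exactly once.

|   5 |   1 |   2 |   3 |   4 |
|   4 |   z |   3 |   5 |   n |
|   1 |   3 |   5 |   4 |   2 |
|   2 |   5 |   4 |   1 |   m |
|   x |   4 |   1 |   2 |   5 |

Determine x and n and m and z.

Cell (2,2): column 2 already has {1, 3, 4, 5} → 2.
For row 5, column 1: row 5 already has {1, 2, 4, 5}; that leaves 3.
For row 4, column 5: row 4 already has {1, 2, 4, 5}; that leaves 3.
Cell (2,5): row 2 already has {2, 3, 4, 5} → 1.

x = 3, n = 1, m = 3, z = 2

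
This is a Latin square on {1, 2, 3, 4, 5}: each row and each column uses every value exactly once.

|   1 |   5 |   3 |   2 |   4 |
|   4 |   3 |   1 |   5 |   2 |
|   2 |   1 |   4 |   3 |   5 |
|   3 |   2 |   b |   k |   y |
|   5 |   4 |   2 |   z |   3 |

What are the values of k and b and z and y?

k = 4, b = 5, z = 1, y = 1

Cell (4,3): column 3 already has {1, 2, 3, 4} → 5.
For row 4, column 5: column 5 already has {2, 3, 4, 5}; that leaves 1.
For row 4, column 4: row 4 already has {1, 2, 3, 5}; that leaves 4.
At (row 5, col 4): row 5 already has {2, 3, 4, 5}, so the value is 1.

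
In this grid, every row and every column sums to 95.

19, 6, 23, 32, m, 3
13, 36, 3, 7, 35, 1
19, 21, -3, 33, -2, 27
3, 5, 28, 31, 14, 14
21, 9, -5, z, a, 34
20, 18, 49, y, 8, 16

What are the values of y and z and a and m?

y = -16, z = 8, a = 28, m = 12

The known cells in row 6 total 111, leaving 95 − 111 = -16 for the blank.
The known cells in row 1 total 83, leaving 95 − 83 = 12 for the blank.
The known cells in column 5 total 67, leaving 95 − 67 = 28 for the blank.
The known cells in row 5 total 87, leaving 95 − 87 = 8 for the blank.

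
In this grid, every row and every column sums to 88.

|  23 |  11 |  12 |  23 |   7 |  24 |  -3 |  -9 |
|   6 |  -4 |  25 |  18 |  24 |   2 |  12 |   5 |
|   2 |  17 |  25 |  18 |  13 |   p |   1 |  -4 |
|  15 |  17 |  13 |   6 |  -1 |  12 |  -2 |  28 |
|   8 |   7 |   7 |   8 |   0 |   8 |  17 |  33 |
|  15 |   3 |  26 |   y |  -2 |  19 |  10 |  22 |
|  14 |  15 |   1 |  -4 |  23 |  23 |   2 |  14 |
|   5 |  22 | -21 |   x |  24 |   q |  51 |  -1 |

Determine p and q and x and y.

p = 16, q = -16, x = 24, y = -5

Row 6 has 15 + 3 + 26 − 2 + 19 + 10 + 22 = 93; the blank must be 88 − 93 = -5.
Row 3 has 2 + 17 + 25 + 18 + 13 + 1 − 4 = 72; the blank must be 88 − 72 = 16.
Column 6 has 24 + 2 + 16 + 12 + 8 + 19 + 23 = 104; the blank must be 88 − 104 = -16.
Row 8 has 5 + 22 − 21 + 24 − 16 + 51 − 1 = 64; the blank must be 88 − 64 = 24.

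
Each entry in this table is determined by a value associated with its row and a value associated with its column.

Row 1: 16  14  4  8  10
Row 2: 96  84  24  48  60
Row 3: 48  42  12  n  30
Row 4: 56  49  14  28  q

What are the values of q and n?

q = 35, n = 24

Each row is a constant multiple of every other row — this is a multiplication table with the headers hidden.
Row 4 is 49/14 = 7/2 times row 1, so its entry in column 5 is 10 × 7/2 = 35.
Row 3 is 42/14 = 3/1 times row 1, so its entry in column 4 is 8 × 3/1 = 24.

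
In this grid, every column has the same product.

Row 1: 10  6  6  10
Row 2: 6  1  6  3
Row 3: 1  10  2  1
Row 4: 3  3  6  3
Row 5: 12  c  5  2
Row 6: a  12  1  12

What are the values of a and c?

a = 1, c = 1

Columns 3 and 4 each multiply to 2160, so every column has product 2160.
Column 1: 10×6×1×3×12 = 2160, so the missing entry is 2160 ÷ 2160 = 1.
Column 2: 6×1×10×3×12 = 2160, so the missing entry is 2160 ÷ 2160 = 1.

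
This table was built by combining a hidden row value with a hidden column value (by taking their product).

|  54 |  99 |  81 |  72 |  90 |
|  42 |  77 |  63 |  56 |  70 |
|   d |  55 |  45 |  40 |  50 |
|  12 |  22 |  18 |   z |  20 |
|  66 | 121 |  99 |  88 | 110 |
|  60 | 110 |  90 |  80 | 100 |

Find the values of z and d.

Each row is a constant multiple of every other row — this is a multiplication table with the headers hidden.
Row 4 is 18/81 = 2/9 times row 1, so its entry in column 4 is 72 × 2/9 = 16.
Row 3 is 45/81 = 5/9 times row 1, so its entry in column 1 is 54 × 5/9 = 30.

z = 16, d = 30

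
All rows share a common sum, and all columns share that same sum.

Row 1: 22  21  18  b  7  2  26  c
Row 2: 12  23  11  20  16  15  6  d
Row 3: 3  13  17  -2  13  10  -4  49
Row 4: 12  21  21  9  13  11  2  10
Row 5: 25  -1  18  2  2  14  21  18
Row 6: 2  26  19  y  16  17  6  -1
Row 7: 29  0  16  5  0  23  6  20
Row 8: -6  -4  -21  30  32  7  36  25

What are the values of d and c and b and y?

d = -4, c = -18, b = 21, y = 14

Rows 3 and 4 both sum to 99, so that's the common total.
Row 6 has 2 + 26 + 19 + 16 + 17 + 6 − 1 = 85; the blank must be 99 − 85 = 14.
Row 2 has 12 + 23 + 11 + 20 + 16 + 15 + 6 = 103; the blank must be 99 − 103 = -4.
Column 8 has -4 + 49 + 10 + 18 − 1 + 20 + 25 = 117; the blank must be 99 − 117 = -18.
Row 1 has 22 + 21 + 18 + 7 + 2 + 26 − 18 = 78; the blank must be 99 − 78 = 21.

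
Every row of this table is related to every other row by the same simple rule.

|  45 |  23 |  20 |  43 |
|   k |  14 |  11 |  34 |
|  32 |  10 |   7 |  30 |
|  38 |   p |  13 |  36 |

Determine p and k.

p = 16, k = 36

The difference between any two rows is the same in every column — this is an addition table with the headers hidden.
Row 4 minus row 1 is 36 − 43 = -7, so its entry in column 2 is 23 + (-7) = 16.
Row 2 minus row 1 is 34 − 43 = -9, so its entry in column 1 is 45 + (-9) = 36.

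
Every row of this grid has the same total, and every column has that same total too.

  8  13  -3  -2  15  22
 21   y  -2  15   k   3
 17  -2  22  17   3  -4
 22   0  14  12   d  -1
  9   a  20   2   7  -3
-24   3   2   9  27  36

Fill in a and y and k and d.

Rows 1 and 3 both sum to 53, so that's the common total.
Row 5: 9 + 20 + 2 + 7 − 3 = 35, so its missing entry is 53 − 35 = 18.
Column 2: 13 − 2 + 0 + 18 + 3 = 32, so its missing entry is 53 − 32 = 21.
Row 4: 22 + 0 + 14 + 12 − 1 = 47, so its missing entry is 53 − 47 = 6.
Row 2: 21 + 21 − 2 + 15 + 3 = 58, so its missing entry is 53 − 58 = -5.

a = 18, y = 21, k = -5, d = 6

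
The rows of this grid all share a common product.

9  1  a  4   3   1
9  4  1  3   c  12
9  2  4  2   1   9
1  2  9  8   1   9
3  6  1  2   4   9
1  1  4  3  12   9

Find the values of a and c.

Rows 4 and 5 each multiply to 1296, so every row has product 1296.
Row 1: 9×1×4×3×1 = 108, so the missing entry is 1296 ÷ 108 = 12.
Row 2: 9×4×1×3×12 = 1296, so the missing entry is 1296 ÷ 1296 = 1.

a = 12, c = 1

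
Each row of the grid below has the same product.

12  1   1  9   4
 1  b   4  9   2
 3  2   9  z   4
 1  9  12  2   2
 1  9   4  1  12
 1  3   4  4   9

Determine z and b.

Rows 1 and 6 each multiply to 432, so every row has product 432.
Row 3: 3×2×9×4 = 216, so the missing entry is 432 ÷ 216 = 2.
Row 2: 1×4×9×2 = 72, so the missing entry is 432 ÷ 72 = 6.

z = 2, b = 6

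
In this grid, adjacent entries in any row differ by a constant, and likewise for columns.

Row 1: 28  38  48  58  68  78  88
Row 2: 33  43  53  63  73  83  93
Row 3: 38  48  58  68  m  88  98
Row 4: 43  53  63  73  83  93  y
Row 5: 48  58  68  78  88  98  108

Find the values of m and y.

m = 78, y = 103

Along each row the entries change by 10 per step; down each column they change by 5.
Row 3: from 38 at column 1, stepping by 10 to column 5 gives 78.
Row 4: from 43 at column 1, stepping by 10 to column 7 gives 103.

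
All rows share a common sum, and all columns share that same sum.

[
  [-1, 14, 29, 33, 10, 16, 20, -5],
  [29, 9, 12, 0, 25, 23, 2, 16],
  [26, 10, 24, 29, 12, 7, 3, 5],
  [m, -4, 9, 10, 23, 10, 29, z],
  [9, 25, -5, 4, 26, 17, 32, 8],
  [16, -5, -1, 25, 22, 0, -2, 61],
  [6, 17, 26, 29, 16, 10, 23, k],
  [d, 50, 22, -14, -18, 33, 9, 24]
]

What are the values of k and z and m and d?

k = -11, z = 18, m = 21, d = 10

Rows 1 and 2 both sum to 116, so that's the common total.
Row 7: 6 + 17 + 26 + 29 + 16 + 10 + 23 = 127, so its missing entry is 116 − 127 = -11.
Row 8: 50 + 22 − 14 − 18 + 33 + 9 + 24 = 106, so its missing entry is 116 − 106 = 10.
Column 8: -5 + 16 + 5 + 8 + 61 − 11 + 24 = 98, so its missing entry is 116 − 98 = 18.
Row 4: -4 + 9 + 10 + 23 + 10 + 29 + 18 = 95, so its missing entry is 116 − 95 = 21.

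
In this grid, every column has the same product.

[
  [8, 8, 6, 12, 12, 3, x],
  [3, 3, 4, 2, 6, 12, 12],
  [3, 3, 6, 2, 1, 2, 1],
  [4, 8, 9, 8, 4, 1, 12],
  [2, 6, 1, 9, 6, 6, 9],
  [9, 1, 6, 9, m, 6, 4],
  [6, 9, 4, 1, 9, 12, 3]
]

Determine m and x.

m = 2, x = 2

Columns 1 and 3 each multiply to 31104, so every column has product 31104.
Column 5: 12×6×1×4×6×9 = 15552, so the missing entry is 31104 ÷ 15552 = 2.
Column 7: 12×1×12×9×4×3 = 15552, so the missing entry is 31104 ÷ 15552 = 2.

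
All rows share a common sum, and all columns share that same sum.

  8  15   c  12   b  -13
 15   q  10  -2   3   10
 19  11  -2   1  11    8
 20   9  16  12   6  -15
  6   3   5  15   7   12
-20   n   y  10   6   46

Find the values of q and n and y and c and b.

q = 12, n = -2, y = 8, c = 11, b = 15

Rows 3 and 4 both sum to 48, so that's the common total.
Column 5 has 3 + 11 + 6 + 7 + 6 = 33; the blank must be 48 − 33 = 15.
Row 2 has 15 + 10 − 2 + 3 + 10 = 36; the blank must be 48 − 36 = 12.
Column 2 has 15 + 12 + 11 + 9 + 3 = 50; the blank must be 48 − 50 = -2.
Row 1 has 8 + 15 + 12 + 15 − 13 = 37; the blank must be 48 − 37 = 11.
Row 6 has -20 − 2 + 10 + 6 + 46 = 40; the blank must be 48 − 40 = 8.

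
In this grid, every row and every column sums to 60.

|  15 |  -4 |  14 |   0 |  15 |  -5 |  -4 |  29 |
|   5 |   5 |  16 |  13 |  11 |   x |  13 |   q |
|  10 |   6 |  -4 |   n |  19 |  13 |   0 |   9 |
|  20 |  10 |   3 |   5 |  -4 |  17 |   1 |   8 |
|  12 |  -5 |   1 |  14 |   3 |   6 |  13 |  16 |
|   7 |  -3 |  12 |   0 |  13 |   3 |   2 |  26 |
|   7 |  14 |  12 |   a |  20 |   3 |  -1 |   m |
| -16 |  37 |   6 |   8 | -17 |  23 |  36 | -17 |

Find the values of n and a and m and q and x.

The known cells in column 6 total 60, leaving 60 − 60 = 0 for the blank.
The known cells in row 3 total 53, leaving 60 − 53 = 7 for the blank.
The known cells in row 2 total 63, leaving 60 − 63 = -3 for the blank.
The known cells in column 8 total 68, leaving 60 − 68 = -8 for the blank.
The known cells in row 7 total 47, leaving 60 − 47 = 13 for the blank.

n = 7, a = 13, m = -8, q = -3, x = 0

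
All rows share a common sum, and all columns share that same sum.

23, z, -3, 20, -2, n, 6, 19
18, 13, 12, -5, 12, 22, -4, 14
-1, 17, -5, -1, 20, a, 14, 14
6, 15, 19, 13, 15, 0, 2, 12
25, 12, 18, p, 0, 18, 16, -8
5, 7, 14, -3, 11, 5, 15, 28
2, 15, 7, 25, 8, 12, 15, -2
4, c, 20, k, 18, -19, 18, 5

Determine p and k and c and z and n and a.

p = 1, k = 32, c = 4, z = -1, n = 20, a = 24

Rows 2 and 4 both sum to 82, so that's the common total.
Row 5 has 25 + 12 + 18 + 0 + 18 + 16 − 8 = 81; the blank must be 82 − 81 = 1.
Column 4 has 20 − 5 − 1 + 13 + 1 − 3 + 25 = 50; the blank must be 82 − 50 = 32.
Row 8 has 4 + 20 + 32 + 18 − 19 + 18 + 5 = 78; the blank must be 82 − 78 = 4.
Column 2 has 13 + 17 + 15 + 12 + 7 + 15 + 4 = 83; the blank must be 82 − 83 = -1.
Row 1 has 23 − 1 − 3 + 20 − 2 + 6 + 19 = 62; the blank must be 82 − 62 = 20.
Row 3 has -1 + 17 − 5 − 1 + 20 + 14 + 14 = 58; the blank must be 82 − 58 = 24.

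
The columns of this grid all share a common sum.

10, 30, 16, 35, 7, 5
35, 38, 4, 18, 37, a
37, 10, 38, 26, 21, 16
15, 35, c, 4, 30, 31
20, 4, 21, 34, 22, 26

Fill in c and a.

The complete columns each total 117.
Column 3 is missing 117 − 79 = 38 (since 16 + 4 + 38 + 21 = 79).
Column 6 is missing 117 − 78 = 39 (since 5 + 16 + 31 + 26 = 78).

c = 38, a = 39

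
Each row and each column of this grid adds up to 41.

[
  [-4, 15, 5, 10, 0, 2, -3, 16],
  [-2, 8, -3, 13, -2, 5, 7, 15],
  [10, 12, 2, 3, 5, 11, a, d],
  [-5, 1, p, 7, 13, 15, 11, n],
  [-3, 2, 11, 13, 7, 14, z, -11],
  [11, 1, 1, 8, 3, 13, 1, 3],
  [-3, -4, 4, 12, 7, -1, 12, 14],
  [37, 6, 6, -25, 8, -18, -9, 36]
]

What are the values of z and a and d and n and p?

z = 8, a = 14, d = -16, n = -16, p = 15

Row 5 has -3 + 2 + 11 + 13 + 7 + 14 − 11 = 33; the blank must be 41 − 33 = 8.
Column 7 has -3 + 7 + 11 + 8 + 1 + 12 − 9 = 27; the blank must be 41 − 27 = 14.
Row 3 has 10 + 12 + 2 + 3 + 5 + 11 + 14 = 57; the blank must be 41 − 57 = -16.
Column 8 has 16 + 15 − 16 − 11 + 3 + 14 + 36 = 57; the blank must be 41 − 57 = -16.
Row 4 has -5 + 1 + 7 + 13 + 15 + 11 − 16 = 26; the blank must be 41 − 26 = 15.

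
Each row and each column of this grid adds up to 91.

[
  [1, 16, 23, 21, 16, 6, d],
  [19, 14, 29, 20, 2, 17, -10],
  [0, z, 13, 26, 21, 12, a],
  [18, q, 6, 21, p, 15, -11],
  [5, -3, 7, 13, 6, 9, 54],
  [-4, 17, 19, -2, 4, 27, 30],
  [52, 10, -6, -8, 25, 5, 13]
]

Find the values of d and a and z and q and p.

d = 8, a = 7, z = 12, q = 25, p = 17

Column 5 has 16 + 2 + 21 + 6 + 4 + 25 = 74; the blank must be 91 − 74 = 17.
Row 4 has 18 + 6 + 21 + 17 + 15 − 11 = 66; the blank must be 91 − 66 = 25.
Column 2 has 16 + 14 + 25 − 3 + 17 + 10 = 79; the blank must be 91 − 79 = 12.
Row 1 has 1 + 16 + 23 + 21 + 16 + 6 = 83; the blank must be 91 − 83 = 8.
Row 3 has 0 + 12 + 13 + 26 + 21 + 12 = 84; the blank must be 91 − 84 = 7.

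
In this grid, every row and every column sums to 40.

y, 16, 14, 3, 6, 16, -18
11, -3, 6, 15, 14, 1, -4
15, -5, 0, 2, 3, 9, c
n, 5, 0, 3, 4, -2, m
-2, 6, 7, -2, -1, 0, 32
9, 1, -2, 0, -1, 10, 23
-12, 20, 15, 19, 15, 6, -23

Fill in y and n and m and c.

y = 3, n = 16, m = 14, c = 16

Row 3: 15 − 5 + 0 + 2 + 3 + 9 = 24, so its missing entry is 40 − 24 = 16.
Column 7: -18 − 4 + 16 + 32 + 23 − 23 = 26, so its missing entry is 40 − 26 = 14.
Row 4: 5 + 0 + 3 + 4 − 2 + 14 = 24, so its missing entry is 40 − 24 = 16.
Row 1: 16 + 14 + 3 + 6 + 16 − 18 = 37, so its missing entry is 40 − 37 = 3.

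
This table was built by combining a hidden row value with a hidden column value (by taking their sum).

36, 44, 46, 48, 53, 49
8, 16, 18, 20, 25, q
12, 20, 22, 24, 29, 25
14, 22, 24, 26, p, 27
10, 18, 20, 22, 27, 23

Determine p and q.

p = 31, q = 21

The difference between any two rows is the same in every column — this is an addition table with the headers hidden.
Row 4 minus row 1 is 14 − 36 = -22, so its entry in column 5 is 53 + (-22) = 31.
Row 2 minus row 1 is 8 − 36 = -28, so its entry in column 6 is 49 + (-28) = 21.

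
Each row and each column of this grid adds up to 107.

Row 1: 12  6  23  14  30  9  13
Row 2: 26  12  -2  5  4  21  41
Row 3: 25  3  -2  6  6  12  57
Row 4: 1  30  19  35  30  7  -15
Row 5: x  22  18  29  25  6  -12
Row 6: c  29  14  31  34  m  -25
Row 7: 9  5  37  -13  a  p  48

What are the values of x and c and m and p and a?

x = 19, c = 15, m = 9, p = 43, a = -22

Row 5 has 22 + 18 + 29 + 25 + 6 − 12 = 88; the blank must be 107 − 88 = 19.
Column 5 has 30 + 4 + 6 + 30 + 25 + 34 = 129; the blank must be 107 − 129 = -22.
Row 7 has 9 + 5 + 37 − 13 − 22 + 48 = 64; the blank must be 107 − 64 = 43.
Column 6 has 9 + 21 + 12 + 7 + 6 + 43 = 98; the blank must be 107 − 98 = 9.
Row 6 has 29 + 14 + 31 + 34 + 9 − 25 = 92; the blank must be 107 − 92 = 15.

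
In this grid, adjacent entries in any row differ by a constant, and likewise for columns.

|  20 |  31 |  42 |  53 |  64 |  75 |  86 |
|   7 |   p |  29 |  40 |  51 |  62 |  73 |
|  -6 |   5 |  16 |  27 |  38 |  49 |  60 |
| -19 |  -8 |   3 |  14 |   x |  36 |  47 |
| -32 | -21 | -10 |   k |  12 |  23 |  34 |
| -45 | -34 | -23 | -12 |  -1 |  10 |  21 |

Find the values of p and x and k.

Along each row the entries change by 11 per step; down each column they change by -13.
Row 2: from 7 at column 1, stepping by 11 to column 2 gives 18.
Row 4: from -19 at column 1, stepping by 11 to column 5 gives 25.
Row 5: from -32 at column 1, stepping by 11 to column 4 gives 1.

p = 18, x = 25, k = 1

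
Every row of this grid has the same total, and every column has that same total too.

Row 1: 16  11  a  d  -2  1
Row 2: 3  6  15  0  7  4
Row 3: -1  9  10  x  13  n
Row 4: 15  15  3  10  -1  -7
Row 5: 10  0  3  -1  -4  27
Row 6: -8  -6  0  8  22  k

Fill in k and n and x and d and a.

Rows 2 and 4 both sum to 35, so that's the common total.
Row 6 has -8 − 6 + 0 + 8 + 22 = 16; the blank must be 35 − 16 = 19.
Column 3 has 15 + 10 + 3 + 3 + 0 = 31; the blank must be 35 − 31 = 4.
Row 1 has 16 + 11 + 4 − 2 + 1 = 30; the blank must be 35 − 30 = 5.
Column 4 has 5 + 0 + 10 − 1 + 8 = 22; the blank must be 35 − 22 = 13.
Row 3 has -1 + 9 + 10 + 13 + 13 = 44; the blank must be 35 − 44 = -9.

k = 19, n = -9, x = 13, d = 5, a = 4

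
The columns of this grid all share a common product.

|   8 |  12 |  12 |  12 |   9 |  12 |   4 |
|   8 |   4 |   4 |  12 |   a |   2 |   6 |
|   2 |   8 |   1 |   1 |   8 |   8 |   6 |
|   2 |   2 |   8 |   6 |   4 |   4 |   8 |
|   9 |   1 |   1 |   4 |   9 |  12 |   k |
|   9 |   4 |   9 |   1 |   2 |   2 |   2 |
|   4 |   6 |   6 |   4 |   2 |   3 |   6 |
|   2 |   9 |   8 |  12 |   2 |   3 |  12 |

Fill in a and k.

Columns 2 and 4 each multiply to 165888, so every column has product 165888.
Column 5: 9×8×4×9×2×2×2 = 20736, so the missing entry is 165888 ÷ 20736 = 8.
Column 7: 4×6×6×8×2×6×12 = 165888, so the missing entry is 165888 ÷ 165888 = 1.

a = 8, k = 1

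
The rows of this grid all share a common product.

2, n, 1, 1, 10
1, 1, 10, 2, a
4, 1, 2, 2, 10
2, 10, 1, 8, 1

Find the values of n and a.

n = 8, a = 8

Rows 3 and 4 each multiply to 160, so every row has product 160.
Row 1: 2×1×1×10 = 20, so the missing entry is 160 ÷ 20 = 8.
Row 2: 1×1×10×2 = 20, so the missing entry is 160 ÷ 20 = 8.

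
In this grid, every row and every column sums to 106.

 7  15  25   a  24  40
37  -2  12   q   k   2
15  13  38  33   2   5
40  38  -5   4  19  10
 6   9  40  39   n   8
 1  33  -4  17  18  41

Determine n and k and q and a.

n = 4, k = 39, q = 18, a = -5

Row 5: 6 + 9 + 40 + 39 + 8 = 102, so its missing entry is 106 − 102 = 4.
Row 1: 7 + 15 + 25 + 24 + 40 = 111, so its missing entry is 106 − 111 = -5.
Column 4: -5 + 33 + 4 + 39 + 17 = 88, so its missing entry is 106 − 88 = 18.
Row 2: 37 − 2 + 12 + 18 + 2 = 67, so its missing entry is 106 − 67 = 39.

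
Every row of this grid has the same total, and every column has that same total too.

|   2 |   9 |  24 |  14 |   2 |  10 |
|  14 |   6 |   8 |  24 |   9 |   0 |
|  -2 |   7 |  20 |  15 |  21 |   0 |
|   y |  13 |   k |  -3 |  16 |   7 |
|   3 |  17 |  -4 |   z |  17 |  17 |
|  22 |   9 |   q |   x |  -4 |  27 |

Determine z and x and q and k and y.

Rows 1 and 2 both sum to 61, so that's the common total.
Row 5 has 3 + 17 − 4 + 17 + 17 = 50; the blank must be 61 − 50 = 11.
Column 1 has 2 + 14 − 2 + 3 + 22 = 39; the blank must be 61 − 39 = 22.
Column 4 has 14 + 24 + 15 − 3 + 11 = 61; the blank must be 61 − 61 = 0.
Row 4 has 22 + 13 − 3 + 16 + 7 = 55; the blank must be 61 − 55 = 6.
Row 6 has 22 + 9 + 0 − 4 + 27 = 54; the blank must be 61 − 54 = 7.

z = 11, x = 0, q = 7, k = 6, y = 22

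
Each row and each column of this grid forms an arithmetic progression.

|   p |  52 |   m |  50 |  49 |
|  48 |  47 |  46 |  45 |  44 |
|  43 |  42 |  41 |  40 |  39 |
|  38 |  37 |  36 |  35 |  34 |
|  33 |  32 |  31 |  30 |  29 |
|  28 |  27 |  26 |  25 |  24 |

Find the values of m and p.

m = 51, p = 53

Along each row the entries change by -1 per step; down each column they change by -5.
Row 1: from 52 at column 2, stepping by -1 to column 3 gives 51.
Row 1: from 52 at column 2, stepping by -1 to column 1 gives 53.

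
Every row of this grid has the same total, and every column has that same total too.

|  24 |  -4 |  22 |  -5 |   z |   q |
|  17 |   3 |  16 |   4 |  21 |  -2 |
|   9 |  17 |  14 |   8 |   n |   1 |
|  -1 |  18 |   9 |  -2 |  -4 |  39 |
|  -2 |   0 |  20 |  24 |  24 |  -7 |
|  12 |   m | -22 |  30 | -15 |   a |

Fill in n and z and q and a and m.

n = 10, z = 23, q = -1, a = 29, m = 25

Rows 2 and 4 both sum to 59, so that's the common total.
Row 3 has 9 + 17 + 14 + 8 + 1 = 49; the blank must be 59 − 49 = 10.
Column 5 has 21 + 10 − 4 + 24 − 15 = 36; the blank must be 59 − 36 = 23.
Column 2 has -4 + 3 + 17 + 18 + 0 = 34; the blank must be 59 − 34 = 25.
Row 6 has 12 + 25 − 22 + 30 − 15 = 30; the blank must be 59 − 30 = 29.
Row 1 has 24 − 4 + 22 − 5 + 23 = 60; the blank must be 59 − 60 = -1.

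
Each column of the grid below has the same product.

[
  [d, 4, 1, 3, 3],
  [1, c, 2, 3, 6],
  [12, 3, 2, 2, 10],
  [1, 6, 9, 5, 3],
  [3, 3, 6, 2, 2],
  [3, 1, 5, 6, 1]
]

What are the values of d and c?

Columns 4 and 5 each multiply to 1080, so every column has product 1080.
Column 1: 1×12×1×3×3 = 108, so the missing entry is 1080 ÷ 108 = 10.
Column 2: 4×3×6×3×1 = 216, so the missing entry is 1080 ÷ 216 = 5.

d = 10, c = 5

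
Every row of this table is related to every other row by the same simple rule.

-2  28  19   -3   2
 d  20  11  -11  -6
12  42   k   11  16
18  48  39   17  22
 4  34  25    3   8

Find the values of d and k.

The difference between any two rows is the same in every column — this is an addition table with the headers hidden.
Row 2 minus row 1 is 20 − 28 = -8, so its entry in column 1 is -2 + (-8) = -10.
Row 3 minus row 1 is 42 − 28 = 14, so its entry in column 3 is 19 + 14 = 33.

d = -10, k = 33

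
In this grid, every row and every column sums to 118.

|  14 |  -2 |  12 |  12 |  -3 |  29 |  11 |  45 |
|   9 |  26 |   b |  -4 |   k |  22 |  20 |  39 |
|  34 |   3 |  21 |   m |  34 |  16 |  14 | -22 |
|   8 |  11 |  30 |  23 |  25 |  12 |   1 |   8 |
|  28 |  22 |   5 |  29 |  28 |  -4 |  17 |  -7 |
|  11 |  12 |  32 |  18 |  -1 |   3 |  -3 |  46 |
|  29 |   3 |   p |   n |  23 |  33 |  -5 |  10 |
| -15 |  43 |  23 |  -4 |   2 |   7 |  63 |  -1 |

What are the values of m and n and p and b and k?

m = 18, n = 26, p = -1, b = -4, k = 10

Column 5: -3 + 34 + 25 + 28 − 1 + 23 + 2 = 108, so its missing entry is 118 − 108 = 10.
Row 2: 9 + 26 − 4 + 10 + 22 + 20 + 39 = 122, so its missing entry is 118 − 122 = -4.
Column 3: 12 − 4 + 21 + 30 + 5 + 32 + 23 = 119, so its missing entry is 118 − 119 = -1.
Row 3: 34 + 3 + 21 + 34 + 16 + 14 − 22 = 100, so its missing entry is 118 − 100 = 18.
Row 7: 29 + 3 − 1 + 23 + 33 − 5 + 10 = 92, so its missing entry is 118 − 92 = 26.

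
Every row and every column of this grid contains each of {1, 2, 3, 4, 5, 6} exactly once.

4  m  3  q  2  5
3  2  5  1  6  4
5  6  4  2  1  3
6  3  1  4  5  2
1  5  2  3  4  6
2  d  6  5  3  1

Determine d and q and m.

d = 4, q = 6, m = 1

At (row 1, col 4): column 4 already has {1, 2, 3, 4, 5}, so the value is 6.
For row 1, column 2: row 1 already has {2, 3, 4, 5, 6}; that leaves 1.
For row 6, column 2: row 6 already has {1, 2, 3, 5, 6}; that leaves 4.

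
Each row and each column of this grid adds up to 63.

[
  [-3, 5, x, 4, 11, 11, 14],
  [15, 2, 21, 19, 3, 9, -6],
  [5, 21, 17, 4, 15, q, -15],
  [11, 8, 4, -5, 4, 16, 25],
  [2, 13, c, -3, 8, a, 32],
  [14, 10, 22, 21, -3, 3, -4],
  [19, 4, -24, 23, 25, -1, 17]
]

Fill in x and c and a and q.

x = 21, c = 2, a = 9, q = 16

Row 1: -3 + 5 + 4 + 11 + 11 + 14 = 42, so its missing entry is 63 − 42 = 21.
Row 3: 5 + 21 + 17 + 4 + 15 − 15 = 47, so its missing entry is 63 − 47 = 16.
Column 6: 11 + 9 + 16 + 16 + 3 − 1 = 54, so its missing entry is 63 − 54 = 9.
Row 5: 2 + 13 − 3 + 8 + 9 + 32 = 61, so its missing entry is 63 − 61 = 2.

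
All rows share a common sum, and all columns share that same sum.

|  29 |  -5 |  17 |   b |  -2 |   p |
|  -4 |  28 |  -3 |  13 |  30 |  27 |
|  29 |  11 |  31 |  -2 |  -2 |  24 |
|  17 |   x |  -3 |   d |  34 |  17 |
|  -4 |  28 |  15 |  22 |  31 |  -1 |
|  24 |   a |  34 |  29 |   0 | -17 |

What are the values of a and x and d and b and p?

Rows 2 and 3 both sum to 91, so that's the common total.
The known cells in row 6 total 70, leaving 91 − 70 = 21 for the blank.
The known cells in column 2 total 83, leaving 91 − 83 = 8 for the blank.
The known cells in row 4 total 73, leaving 91 − 73 = 18 for the blank.
The known cells in column 4 total 80, leaving 91 − 80 = 11 for the blank.
The known cells in row 1 total 50, leaving 91 − 50 = 41 for the blank.

a = 21, x = 8, d = 18, b = 11, p = 41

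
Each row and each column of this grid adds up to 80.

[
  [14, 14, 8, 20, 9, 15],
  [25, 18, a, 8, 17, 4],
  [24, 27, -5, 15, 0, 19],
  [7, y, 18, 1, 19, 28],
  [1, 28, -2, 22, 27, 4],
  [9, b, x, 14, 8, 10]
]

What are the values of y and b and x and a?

Row 4: 7 + 18 + 1 + 19 + 28 = 73, so its missing entry is 80 − 73 = 7.
Row 2: 25 + 18 + 8 + 17 + 4 = 72, so its missing entry is 80 − 72 = 8.
Column 2: 14 + 18 + 27 + 7 + 28 = 94, so its missing entry is 80 − 94 = -14.
Row 6: 9 − 14 + 14 + 8 + 10 = 27, so its missing entry is 80 − 27 = 53.

y = 7, b = -14, x = 53, a = 8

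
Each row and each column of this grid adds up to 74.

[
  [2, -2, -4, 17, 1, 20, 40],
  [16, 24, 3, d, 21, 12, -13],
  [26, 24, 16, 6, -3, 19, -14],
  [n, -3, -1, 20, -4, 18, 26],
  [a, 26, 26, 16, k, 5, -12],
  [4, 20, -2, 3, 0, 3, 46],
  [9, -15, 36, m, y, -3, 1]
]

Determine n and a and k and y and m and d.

n = 18, a = -1, k = 14, y = 45, m = 1, d = 11

Row 4: -3 − 1 + 20 − 4 + 18 + 26 = 56, so its missing entry is 74 − 56 = 18.
Column 1: 2 + 16 + 26 + 18 + 4 + 9 = 75, so its missing entry is 74 − 75 = -1.
Row 5: -1 + 26 + 26 + 16 + 5 − 12 = 60, so its missing entry is 74 − 60 = 14.
Column 5: 1 + 21 − 3 − 4 + 14 + 0 = 29, so its missing entry is 74 − 29 = 45.
Row 7: 9 − 15 + 36 + 45 − 3 + 1 = 73, so its missing entry is 74 − 73 = 1.
Row 2: 16 + 24 + 3 + 21 + 12 − 13 = 63, so its missing entry is 74 − 63 = 11.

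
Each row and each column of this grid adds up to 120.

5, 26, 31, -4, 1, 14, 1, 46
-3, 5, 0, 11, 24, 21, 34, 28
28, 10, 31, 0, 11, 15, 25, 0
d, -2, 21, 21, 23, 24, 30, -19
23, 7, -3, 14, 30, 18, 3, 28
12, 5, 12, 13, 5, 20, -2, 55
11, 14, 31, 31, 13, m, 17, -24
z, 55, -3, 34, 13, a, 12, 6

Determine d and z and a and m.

d = 22, z = 22, a = -19, m = 27

Row 7 has 11 + 14 + 31 + 31 + 13 + 17 − 24 = 93; the blank must be 120 − 93 = 27.
Column 6 has 14 + 21 + 15 + 24 + 18 + 20 + 27 = 139; the blank must be 120 − 139 = -19.
Row 8 has 55 − 3 + 34 + 13 − 19 + 12 + 6 = 98; the blank must be 120 − 98 = 22.
Row 4 has -2 + 21 + 21 + 23 + 24 + 30 − 19 = 98; the blank must be 120 − 98 = 22.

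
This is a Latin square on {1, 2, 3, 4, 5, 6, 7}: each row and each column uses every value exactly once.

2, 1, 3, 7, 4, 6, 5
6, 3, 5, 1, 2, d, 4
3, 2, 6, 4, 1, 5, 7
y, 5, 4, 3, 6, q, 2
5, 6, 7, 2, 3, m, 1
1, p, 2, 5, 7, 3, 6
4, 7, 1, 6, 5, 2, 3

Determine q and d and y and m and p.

At (row 2, col 6): row 2 already has {1, 2, 3, 4, 5, 6}, so the value is 7.
At (row 6, col 2): row 6 already has {1, 2, 3, 5, 6, 7}, so the value is 4.
Cell (4,1): column 1 already has {1, 2, 3, 4, 5, 6} → 7.
At (row 5, col 6): row 5 already has {1, 2, 3, 5, 6, 7}, so the value is 4.
Cell (4,6): row 4 already has {2, 3, 4, 5, 6, 7} → 1.

q = 1, d = 7, y = 7, m = 4, p = 4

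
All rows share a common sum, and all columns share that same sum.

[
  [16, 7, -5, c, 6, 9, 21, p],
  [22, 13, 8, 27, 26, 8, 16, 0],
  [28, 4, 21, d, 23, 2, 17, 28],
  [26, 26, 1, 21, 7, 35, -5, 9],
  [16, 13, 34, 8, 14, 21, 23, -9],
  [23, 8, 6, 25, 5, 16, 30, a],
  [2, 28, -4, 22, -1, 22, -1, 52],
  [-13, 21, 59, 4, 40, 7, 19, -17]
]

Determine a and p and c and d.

Rows 2 and 4 both sum to 120, so that's the common total.
Row 3 has 28 + 4 + 21 + 23 + 2 + 17 + 28 = 123; the blank must be 120 − 123 = -3.
Column 4 has 27 − 3 + 21 + 8 + 25 + 22 + 4 = 104; the blank must be 120 − 104 = 16.
Row 1 has 16 + 7 − 5 + 16 + 6 + 9 + 21 = 70; the blank must be 120 − 70 = 50.
Row 6 has 23 + 8 + 6 + 25 + 5 + 16 + 30 = 113; the blank must be 120 − 113 = 7.

a = 7, p = 50, c = 16, d = -3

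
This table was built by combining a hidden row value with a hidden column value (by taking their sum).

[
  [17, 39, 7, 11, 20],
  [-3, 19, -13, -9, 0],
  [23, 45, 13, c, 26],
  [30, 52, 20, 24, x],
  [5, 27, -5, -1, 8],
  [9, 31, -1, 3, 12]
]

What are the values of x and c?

x = 33, c = 17

The difference between any two rows is the same in every column — this is an addition table with the headers hidden.
Row 4 minus row 1 is 20 − 7 = 13, so its entry in column 5 is 20 + 13 = 33.
Row 3 minus row 1 is 13 − 7 = 6, so its entry in column 4 is 11 + 6 = 17.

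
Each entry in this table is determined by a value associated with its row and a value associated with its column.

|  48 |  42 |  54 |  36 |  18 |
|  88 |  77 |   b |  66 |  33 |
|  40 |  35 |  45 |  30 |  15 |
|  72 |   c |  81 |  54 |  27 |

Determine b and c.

Each row is a constant multiple of every other row — this is a multiplication table with the headers hidden.
Row 2 is 88/48 = 11/6 times row 1, so its entry in column 3 is 54 × 11/6 = 99.
Row 4 is 72/48 = 3/2 times row 1, so its entry in column 2 is 42 × 3/2 = 63.

b = 99, c = 63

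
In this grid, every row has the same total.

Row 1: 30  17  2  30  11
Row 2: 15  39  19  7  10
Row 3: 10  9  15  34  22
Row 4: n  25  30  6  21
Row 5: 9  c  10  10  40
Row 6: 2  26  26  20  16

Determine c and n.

c = 21, n = 8

Rows 2 and 6 both add up to 90, so every row sums to 90.
Row 5: 9 + 10 + 10 + 40 = 69, so the missing entry is 90 − 69 = 21.
Row 4: 25 + 30 + 6 + 21 = 82, so the missing entry is 90 − 82 = 8.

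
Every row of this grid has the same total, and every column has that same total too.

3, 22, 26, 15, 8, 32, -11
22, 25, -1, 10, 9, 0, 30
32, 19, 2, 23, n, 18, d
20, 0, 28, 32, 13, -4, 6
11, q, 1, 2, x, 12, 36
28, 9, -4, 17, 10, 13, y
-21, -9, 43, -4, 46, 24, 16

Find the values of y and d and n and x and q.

y = 22, d = -4, n = 5, x = 4, q = 29

Rows 1 and 2 both sum to 95, so that's the common total.
The known cells in row 6 total 73, leaving 95 − 73 = 22 for the blank.
The known cells in column 7 total 99, leaving 95 − 99 = -4 for the blank.
The known cells in row 3 total 90, leaving 95 − 90 = 5 for the blank.
The known cells in column 5 total 91, leaving 95 − 91 = 4 for the blank.
The known cells in row 5 total 66, leaving 95 − 66 = 29 for the blank.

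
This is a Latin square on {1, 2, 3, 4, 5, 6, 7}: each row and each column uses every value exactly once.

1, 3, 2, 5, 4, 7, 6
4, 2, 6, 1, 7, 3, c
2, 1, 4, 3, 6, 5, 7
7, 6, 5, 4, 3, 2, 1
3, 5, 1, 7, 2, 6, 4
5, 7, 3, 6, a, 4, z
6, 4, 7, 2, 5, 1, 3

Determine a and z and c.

At (row 2, col 7): row 2 already has {1, 2, 3, 4, 6, 7}, so the value is 5.
At (row 6, col 5): column 5 already has {2, 3, 4, 5, 6, 7}, so the value is 1.
Cell (6,7): row 6 already has {1, 3, 4, 5, 6, 7} → 2.

a = 1, z = 2, c = 5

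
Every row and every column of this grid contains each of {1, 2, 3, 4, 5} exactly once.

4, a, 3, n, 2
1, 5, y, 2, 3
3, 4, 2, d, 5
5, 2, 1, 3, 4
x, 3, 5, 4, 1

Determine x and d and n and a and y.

Cell (1,2): column 2 already has {2, 3, 4, 5} → 1.
For row 2, column 3: row 2 already has {1, 2, 3, 5}; that leaves 4.
At (row 5, col 1): row 5 already has {1, 3, 4, 5}, so the value is 2.
At (row 1, col 4): row 1 already has {1, 2, 3, 4}, so the value is 5.
For row 3, column 4: row 3 already has {2, 3, 4, 5}; that leaves 1.

x = 2, d = 1, n = 5, a = 1, y = 4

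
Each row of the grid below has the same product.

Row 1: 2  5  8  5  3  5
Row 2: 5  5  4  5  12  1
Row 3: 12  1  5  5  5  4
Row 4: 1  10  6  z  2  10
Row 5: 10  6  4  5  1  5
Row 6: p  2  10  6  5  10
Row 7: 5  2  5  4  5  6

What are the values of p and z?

Rows 3 and 5 each multiply to 6000, so every row has product 6000.
Row 6: 2×10×6×5×10 = 6000, so the missing entry is 6000 ÷ 6000 = 1.
Row 4: 1×10×6×2×10 = 1200, so the missing entry is 6000 ÷ 1200 = 5.

p = 1, z = 5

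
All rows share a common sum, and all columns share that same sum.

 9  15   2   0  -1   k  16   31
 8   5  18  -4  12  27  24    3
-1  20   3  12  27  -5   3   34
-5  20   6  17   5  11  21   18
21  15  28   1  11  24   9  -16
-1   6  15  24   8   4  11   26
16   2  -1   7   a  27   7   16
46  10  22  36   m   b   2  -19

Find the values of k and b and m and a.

Rows 2 and 3 both sum to 93, so that's the common total.
Row 7: 16 + 2 − 1 + 7 + 27 + 7 + 16 = 74, so its missing entry is 93 − 74 = 19.
Column 5: -1 + 12 + 27 + 5 + 11 + 8 + 19 = 81, so its missing entry is 93 − 81 = 12.
Row 8: 46 + 10 + 22 + 36 + 12 + 2 − 19 = 109, so its missing entry is 93 − 109 = -16.
Row 1: 9 + 15 + 2 + 0 − 1 + 16 + 31 = 72, so its missing entry is 93 − 72 = 21.

k = 21, b = -16, m = 12, a = 19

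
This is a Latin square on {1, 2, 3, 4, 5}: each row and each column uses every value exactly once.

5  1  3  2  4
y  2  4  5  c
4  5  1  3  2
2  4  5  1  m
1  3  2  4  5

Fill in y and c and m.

Cell (2,1): column 1 already has {1, 2, 4, 5} → 3.
For row 4, column 5: row 4 already has {1, 2, 4, 5}; that leaves 3.
Cell (2,5): row 2 already has {2, 3, 4, 5} → 1.

y = 3, c = 1, m = 3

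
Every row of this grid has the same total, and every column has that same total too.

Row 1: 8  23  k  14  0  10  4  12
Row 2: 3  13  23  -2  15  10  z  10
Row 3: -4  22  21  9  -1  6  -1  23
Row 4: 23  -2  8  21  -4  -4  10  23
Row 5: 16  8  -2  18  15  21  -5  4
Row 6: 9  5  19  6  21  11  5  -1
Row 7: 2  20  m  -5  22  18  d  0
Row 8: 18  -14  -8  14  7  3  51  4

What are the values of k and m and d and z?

k = 4, m = 10, d = 8, z = 3

Rows 3 and 4 both sum to 75, so that's the common total.
Row 2: 3 + 13 + 23 − 2 + 15 + 10 + 10 = 72, so its missing entry is 75 − 72 = 3.
Column 7: 4 + 3 − 1 + 10 − 5 + 5 + 51 = 67, so its missing entry is 75 − 67 = 8.
Row 1: 8 + 23 + 14 + 0 + 10 + 4 + 12 = 71, so its missing entry is 75 − 71 = 4.
Row 7: 2 + 20 − 5 + 22 + 18 + 8 + 0 = 65, so its missing entry is 75 − 65 = 10.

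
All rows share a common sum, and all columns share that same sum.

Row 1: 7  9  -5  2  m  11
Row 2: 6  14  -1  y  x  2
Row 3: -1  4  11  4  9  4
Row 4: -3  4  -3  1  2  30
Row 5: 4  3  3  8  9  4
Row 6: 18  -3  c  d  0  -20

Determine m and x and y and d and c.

m = 7, x = 4, y = 6, d = 10, c = 26

Rows 3 and 4 both sum to 31, so that's the common total.
The known cells in row 1 total 24, leaving 31 − 24 = 7 for the blank.
The known cells in column 5 total 27, leaving 31 − 27 = 4 for the blank.
The known cells in row 2 total 25, leaving 31 − 25 = 6 for the blank.
The known cells in column 4 total 21, leaving 31 − 21 = 10 for the blank.
The known cells in row 6 total 5, leaving 31 − 5 = 26 for the blank.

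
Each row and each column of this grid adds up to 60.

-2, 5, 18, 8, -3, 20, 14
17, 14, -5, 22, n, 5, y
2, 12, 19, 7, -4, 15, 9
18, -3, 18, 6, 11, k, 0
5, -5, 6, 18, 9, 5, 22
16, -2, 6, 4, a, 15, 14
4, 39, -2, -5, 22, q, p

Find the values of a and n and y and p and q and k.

a = 7, n = 18, y = -11, p = 12, q = -10, k = 10

Row 6 has 16 − 2 + 6 + 4 + 15 + 14 = 53; the blank must be 60 − 53 = 7.
Column 5 has -3 − 4 + 11 + 9 + 7 + 22 = 42; the blank must be 60 − 42 = 18.
Row 2 has 17 + 14 − 5 + 22 + 18 + 5 = 71; the blank must be 60 − 71 = -11.
Column 7 has 14 − 11 + 9 + 0 + 22 + 14 = 48; the blank must be 60 − 48 = 12.
Row 7 has 4 + 39 − 2 − 5 + 22 + 12 = 70; the blank must be 60 − 70 = -10.
Row 4 has 18 − 3 + 18 + 6 + 11 + 0 = 50; the blank must be 60 − 50 = 10.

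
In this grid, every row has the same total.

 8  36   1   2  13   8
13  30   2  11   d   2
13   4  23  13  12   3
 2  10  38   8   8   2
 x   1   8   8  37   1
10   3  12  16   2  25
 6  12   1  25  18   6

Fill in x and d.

Rows 4 and 6 both add up to 68, so every row sums to 68.
Row 5: 1 + 8 + 8 + 37 + 1 = 55, so the missing entry is 68 − 55 = 13.
Row 2: 13 + 30 + 2 + 11 + 2 = 58, so the missing entry is 68 − 58 = 10.

x = 13, d = 10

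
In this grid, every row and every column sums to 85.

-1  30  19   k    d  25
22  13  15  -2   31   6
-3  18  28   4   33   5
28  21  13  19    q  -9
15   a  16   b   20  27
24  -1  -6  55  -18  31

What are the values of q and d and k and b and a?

q = 13, d = 6, k = 6, b = 3, a = 4

Row 4: 28 + 21 + 13 + 19 − 9 = 72, so its missing entry is 85 − 72 = 13.
Column 5: 31 + 33 + 13 + 20 − 18 = 79, so its missing entry is 85 − 79 = 6.
Row 1: -1 + 30 + 19 + 6 + 25 = 79, so its missing entry is 85 − 79 = 6.
Column 4: 6 − 2 + 4 + 19 + 55 = 82, so its missing entry is 85 − 82 = 3.
Row 5: 15 + 16 + 3 + 20 + 27 = 81, so its missing entry is 85 − 81 = 4.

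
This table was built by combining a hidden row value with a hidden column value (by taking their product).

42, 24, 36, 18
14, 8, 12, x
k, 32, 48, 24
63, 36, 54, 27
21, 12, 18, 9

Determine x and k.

Each row is a constant multiple of every other row — this is a multiplication table with the headers hidden.
Row 2 is 12/36 = 1/3 times row 1, so its entry in column 4 is 18 × 1/3 = 6.
Row 3 is 48/36 = 4/3 times row 1, so its entry in column 1 is 42 × 4/3 = 56.

x = 6, k = 56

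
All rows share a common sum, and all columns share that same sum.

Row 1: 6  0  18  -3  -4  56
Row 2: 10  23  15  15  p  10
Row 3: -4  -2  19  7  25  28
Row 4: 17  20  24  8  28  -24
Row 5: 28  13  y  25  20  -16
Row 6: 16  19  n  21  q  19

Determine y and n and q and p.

Rows 1 and 3 both sum to 73, so that's the common total.
Row 2: 10 + 23 + 15 + 15 + 10 = 73, so its missing entry is 73 − 73 = 0.
Column 5: -4 + 0 + 25 + 28 + 20 = 69, so its missing entry is 73 − 69 = 4.
Row 5: 28 + 13 + 25 + 20 − 16 = 70, so its missing entry is 73 − 70 = 3.
Row 6: 16 + 19 + 21 + 4 + 19 = 79, so its missing entry is 73 − 79 = -6.

y = 3, n = -6, q = 4, p = 0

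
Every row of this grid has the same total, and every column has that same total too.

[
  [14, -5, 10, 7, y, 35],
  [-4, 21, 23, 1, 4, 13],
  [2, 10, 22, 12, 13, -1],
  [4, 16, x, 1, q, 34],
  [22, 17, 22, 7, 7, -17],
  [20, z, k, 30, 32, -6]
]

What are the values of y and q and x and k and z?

Rows 2 and 3 both sum to 58, so that's the common total.
The known cells in row 1 total 61, leaving 58 − 61 = -3 for the blank.
The known cells in column 5 total 53, leaving 58 − 53 = 5 for the blank.
The known cells in column 2 total 59, leaving 58 − 59 = -1 for the blank.
The known cells in row 4 total 60, leaving 58 − 60 = -2 for the blank.
The known cells in row 6 total 75, leaving 58 − 75 = -17 for the blank.

y = -3, q = 5, x = -2, k = -17, z = -1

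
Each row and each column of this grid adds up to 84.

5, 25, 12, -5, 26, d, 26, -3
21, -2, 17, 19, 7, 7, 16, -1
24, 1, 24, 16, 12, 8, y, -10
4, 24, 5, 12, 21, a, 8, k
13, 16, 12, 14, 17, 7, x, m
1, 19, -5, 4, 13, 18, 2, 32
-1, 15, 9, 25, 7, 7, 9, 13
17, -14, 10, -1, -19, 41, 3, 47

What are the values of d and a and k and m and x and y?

d = -2, a = -2, k = 12, m = -6, x = 11, y = 9

The known cells in row 3 total 75, leaving 84 − 75 = 9 for the blank.
The known cells in column 7 total 73, leaving 84 − 73 = 11 for the blank.
The known cells in row 1 total 86, leaving 84 − 86 = -2 for the blank.
The known cells in row 5 total 90, leaving 84 − 90 = -6 for the blank.
The known cells in column 8 total 72, leaving 84 − 72 = 12 for the blank.
The known cells in row 4 total 86, leaving 84 − 86 = -2 for the blank.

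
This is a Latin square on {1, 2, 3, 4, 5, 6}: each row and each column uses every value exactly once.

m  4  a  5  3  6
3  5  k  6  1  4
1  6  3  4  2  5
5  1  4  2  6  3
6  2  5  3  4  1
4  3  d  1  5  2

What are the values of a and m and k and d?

For row 6, column 3: row 6 already has {1, 2, 3, 4, 5}; that leaves 6.
For row 2, column 3: row 2 already has {1, 3, 4, 5, 6}; that leaves 2.
Cell (1,3): column 3 already has {2, 3, 4, 5, 6} → 1.
For row 1, column 1: row 1 already has {1, 3, 4, 5, 6}; that leaves 2.

a = 1, m = 2, k = 2, d = 6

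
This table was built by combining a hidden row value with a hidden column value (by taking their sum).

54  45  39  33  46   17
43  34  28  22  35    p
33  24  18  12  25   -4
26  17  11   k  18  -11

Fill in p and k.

p = 6, k = 5

The difference between any two rows is the same in every column — this is an addition table with the headers hidden.
Row 2 minus row 1 is 43 − 54 = -11, so its entry in column 6 is 17 + (-11) = 6.
Row 4 minus row 1 is 26 − 54 = -28, so its entry in column 4 is 33 + (-28) = 5.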